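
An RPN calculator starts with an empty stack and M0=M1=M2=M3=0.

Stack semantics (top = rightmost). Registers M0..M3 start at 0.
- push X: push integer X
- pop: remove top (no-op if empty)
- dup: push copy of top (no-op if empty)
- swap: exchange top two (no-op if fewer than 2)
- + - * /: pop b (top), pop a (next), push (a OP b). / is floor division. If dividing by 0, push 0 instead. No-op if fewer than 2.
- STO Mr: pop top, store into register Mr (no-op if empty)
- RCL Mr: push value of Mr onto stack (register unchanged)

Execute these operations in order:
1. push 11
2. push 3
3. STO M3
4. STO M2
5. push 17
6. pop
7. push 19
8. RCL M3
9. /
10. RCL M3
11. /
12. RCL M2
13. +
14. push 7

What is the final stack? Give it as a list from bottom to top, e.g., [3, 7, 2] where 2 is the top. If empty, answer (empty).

Answer: [13, 7]

Derivation:
After op 1 (push 11): stack=[11] mem=[0,0,0,0]
After op 2 (push 3): stack=[11,3] mem=[0,0,0,0]
After op 3 (STO M3): stack=[11] mem=[0,0,0,3]
After op 4 (STO M2): stack=[empty] mem=[0,0,11,3]
After op 5 (push 17): stack=[17] mem=[0,0,11,3]
After op 6 (pop): stack=[empty] mem=[0,0,11,3]
After op 7 (push 19): stack=[19] mem=[0,0,11,3]
After op 8 (RCL M3): stack=[19,3] mem=[0,0,11,3]
After op 9 (/): stack=[6] mem=[0,0,11,3]
After op 10 (RCL M3): stack=[6,3] mem=[0,0,11,3]
After op 11 (/): stack=[2] mem=[0,0,11,3]
After op 12 (RCL M2): stack=[2,11] mem=[0,0,11,3]
After op 13 (+): stack=[13] mem=[0,0,11,3]
After op 14 (push 7): stack=[13,7] mem=[0,0,11,3]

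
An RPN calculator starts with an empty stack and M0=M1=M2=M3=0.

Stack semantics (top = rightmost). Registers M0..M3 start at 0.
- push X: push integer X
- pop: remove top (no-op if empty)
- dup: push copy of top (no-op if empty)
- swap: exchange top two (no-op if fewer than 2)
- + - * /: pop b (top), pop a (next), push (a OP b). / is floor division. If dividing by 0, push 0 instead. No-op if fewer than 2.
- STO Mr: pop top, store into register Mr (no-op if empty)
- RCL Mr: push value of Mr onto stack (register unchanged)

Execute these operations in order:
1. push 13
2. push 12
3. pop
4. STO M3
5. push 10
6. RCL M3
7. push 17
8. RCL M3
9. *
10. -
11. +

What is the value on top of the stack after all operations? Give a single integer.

After op 1 (push 13): stack=[13] mem=[0,0,0,0]
After op 2 (push 12): stack=[13,12] mem=[0,0,0,0]
After op 3 (pop): stack=[13] mem=[0,0,0,0]
After op 4 (STO M3): stack=[empty] mem=[0,0,0,13]
After op 5 (push 10): stack=[10] mem=[0,0,0,13]
After op 6 (RCL M3): stack=[10,13] mem=[0,0,0,13]
After op 7 (push 17): stack=[10,13,17] mem=[0,0,0,13]
After op 8 (RCL M3): stack=[10,13,17,13] mem=[0,0,0,13]
After op 9 (*): stack=[10,13,221] mem=[0,0,0,13]
After op 10 (-): stack=[10,-208] mem=[0,0,0,13]
After op 11 (+): stack=[-198] mem=[0,0,0,13]

Answer: -198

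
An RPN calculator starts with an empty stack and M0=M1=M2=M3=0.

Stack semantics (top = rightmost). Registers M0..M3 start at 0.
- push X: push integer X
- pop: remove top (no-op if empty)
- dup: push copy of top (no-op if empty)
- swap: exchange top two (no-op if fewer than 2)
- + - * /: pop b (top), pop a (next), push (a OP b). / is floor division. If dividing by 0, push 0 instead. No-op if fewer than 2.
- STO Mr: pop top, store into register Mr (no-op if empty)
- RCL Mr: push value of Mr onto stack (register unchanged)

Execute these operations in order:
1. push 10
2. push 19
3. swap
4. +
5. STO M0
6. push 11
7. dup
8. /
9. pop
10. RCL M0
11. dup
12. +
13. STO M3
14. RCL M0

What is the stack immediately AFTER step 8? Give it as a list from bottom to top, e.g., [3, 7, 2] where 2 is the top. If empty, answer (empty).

After op 1 (push 10): stack=[10] mem=[0,0,0,0]
After op 2 (push 19): stack=[10,19] mem=[0,0,0,0]
After op 3 (swap): stack=[19,10] mem=[0,0,0,0]
After op 4 (+): stack=[29] mem=[0,0,0,0]
After op 5 (STO M0): stack=[empty] mem=[29,0,0,0]
After op 6 (push 11): stack=[11] mem=[29,0,0,0]
After op 7 (dup): stack=[11,11] mem=[29,0,0,0]
After op 8 (/): stack=[1] mem=[29,0,0,0]

[1]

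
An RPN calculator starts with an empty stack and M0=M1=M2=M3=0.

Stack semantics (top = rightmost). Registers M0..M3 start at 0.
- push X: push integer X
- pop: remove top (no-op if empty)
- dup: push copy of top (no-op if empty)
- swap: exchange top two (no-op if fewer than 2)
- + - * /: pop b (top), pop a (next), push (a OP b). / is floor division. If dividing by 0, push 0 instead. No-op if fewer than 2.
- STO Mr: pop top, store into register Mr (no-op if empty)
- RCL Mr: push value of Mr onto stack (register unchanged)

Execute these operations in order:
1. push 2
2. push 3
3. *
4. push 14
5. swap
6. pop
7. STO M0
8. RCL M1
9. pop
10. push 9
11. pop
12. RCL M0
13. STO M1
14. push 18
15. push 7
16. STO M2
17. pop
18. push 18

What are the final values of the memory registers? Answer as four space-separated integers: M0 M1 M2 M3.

After op 1 (push 2): stack=[2] mem=[0,0,0,0]
After op 2 (push 3): stack=[2,3] mem=[0,0,0,0]
After op 3 (*): stack=[6] mem=[0,0,0,0]
After op 4 (push 14): stack=[6,14] mem=[0,0,0,0]
After op 5 (swap): stack=[14,6] mem=[0,0,0,0]
After op 6 (pop): stack=[14] mem=[0,0,0,0]
After op 7 (STO M0): stack=[empty] mem=[14,0,0,0]
After op 8 (RCL M1): stack=[0] mem=[14,0,0,0]
After op 9 (pop): stack=[empty] mem=[14,0,0,0]
After op 10 (push 9): stack=[9] mem=[14,0,0,0]
After op 11 (pop): stack=[empty] mem=[14,0,0,0]
After op 12 (RCL M0): stack=[14] mem=[14,0,0,0]
After op 13 (STO M1): stack=[empty] mem=[14,14,0,0]
After op 14 (push 18): stack=[18] mem=[14,14,0,0]
After op 15 (push 7): stack=[18,7] mem=[14,14,0,0]
After op 16 (STO M2): stack=[18] mem=[14,14,7,0]
After op 17 (pop): stack=[empty] mem=[14,14,7,0]
After op 18 (push 18): stack=[18] mem=[14,14,7,0]

Answer: 14 14 7 0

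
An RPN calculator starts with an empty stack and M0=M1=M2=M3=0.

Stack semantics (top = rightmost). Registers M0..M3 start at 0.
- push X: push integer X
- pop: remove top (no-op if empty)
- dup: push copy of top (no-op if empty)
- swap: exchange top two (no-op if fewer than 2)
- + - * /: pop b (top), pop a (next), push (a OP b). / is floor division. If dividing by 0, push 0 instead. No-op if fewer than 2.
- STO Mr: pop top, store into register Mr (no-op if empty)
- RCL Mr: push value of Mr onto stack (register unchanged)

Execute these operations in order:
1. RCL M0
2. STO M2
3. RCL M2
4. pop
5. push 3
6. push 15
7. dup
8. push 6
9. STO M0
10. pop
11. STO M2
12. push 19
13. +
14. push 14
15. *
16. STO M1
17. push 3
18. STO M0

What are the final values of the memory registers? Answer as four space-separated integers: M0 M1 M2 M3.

After op 1 (RCL M0): stack=[0] mem=[0,0,0,0]
After op 2 (STO M2): stack=[empty] mem=[0,0,0,0]
After op 3 (RCL M2): stack=[0] mem=[0,0,0,0]
After op 4 (pop): stack=[empty] mem=[0,0,0,0]
After op 5 (push 3): stack=[3] mem=[0,0,0,0]
After op 6 (push 15): stack=[3,15] mem=[0,0,0,0]
After op 7 (dup): stack=[3,15,15] mem=[0,0,0,0]
After op 8 (push 6): stack=[3,15,15,6] mem=[0,0,0,0]
After op 9 (STO M0): stack=[3,15,15] mem=[6,0,0,0]
After op 10 (pop): stack=[3,15] mem=[6,0,0,0]
After op 11 (STO M2): stack=[3] mem=[6,0,15,0]
After op 12 (push 19): stack=[3,19] mem=[6,0,15,0]
After op 13 (+): stack=[22] mem=[6,0,15,0]
After op 14 (push 14): stack=[22,14] mem=[6,0,15,0]
After op 15 (*): stack=[308] mem=[6,0,15,0]
After op 16 (STO M1): stack=[empty] mem=[6,308,15,0]
After op 17 (push 3): stack=[3] mem=[6,308,15,0]
After op 18 (STO M0): stack=[empty] mem=[3,308,15,0]

Answer: 3 308 15 0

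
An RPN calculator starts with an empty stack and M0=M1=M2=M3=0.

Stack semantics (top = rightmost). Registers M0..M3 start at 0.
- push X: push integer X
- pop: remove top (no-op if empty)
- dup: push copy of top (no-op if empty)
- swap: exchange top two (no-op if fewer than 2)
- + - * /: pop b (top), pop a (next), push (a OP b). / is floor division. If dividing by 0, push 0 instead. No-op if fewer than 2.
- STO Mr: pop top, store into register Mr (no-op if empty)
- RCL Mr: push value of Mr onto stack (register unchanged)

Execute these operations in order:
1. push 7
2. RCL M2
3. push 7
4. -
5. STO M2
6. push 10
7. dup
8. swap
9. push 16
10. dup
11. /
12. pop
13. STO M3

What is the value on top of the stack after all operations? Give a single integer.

Answer: 10

Derivation:
After op 1 (push 7): stack=[7] mem=[0,0,0,0]
After op 2 (RCL M2): stack=[7,0] mem=[0,0,0,0]
After op 3 (push 7): stack=[7,0,7] mem=[0,0,0,0]
After op 4 (-): stack=[7,-7] mem=[0,0,0,0]
After op 5 (STO M2): stack=[7] mem=[0,0,-7,0]
After op 6 (push 10): stack=[7,10] mem=[0,0,-7,0]
After op 7 (dup): stack=[7,10,10] mem=[0,0,-7,0]
After op 8 (swap): stack=[7,10,10] mem=[0,0,-7,0]
After op 9 (push 16): stack=[7,10,10,16] mem=[0,0,-7,0]
After op 10 (dup): stack=[7,10,10,16,16] mem=[0,0,-7,0]
After op 11 (/): stack=[7,10,10,1] mem=[0,0,-7,0]
After op 12 (pop): stack=[7,10,10] mem=[0,0,-7,0]
After op 13 (STO M3): stack=[7,10] mem=[0,0,-7,10]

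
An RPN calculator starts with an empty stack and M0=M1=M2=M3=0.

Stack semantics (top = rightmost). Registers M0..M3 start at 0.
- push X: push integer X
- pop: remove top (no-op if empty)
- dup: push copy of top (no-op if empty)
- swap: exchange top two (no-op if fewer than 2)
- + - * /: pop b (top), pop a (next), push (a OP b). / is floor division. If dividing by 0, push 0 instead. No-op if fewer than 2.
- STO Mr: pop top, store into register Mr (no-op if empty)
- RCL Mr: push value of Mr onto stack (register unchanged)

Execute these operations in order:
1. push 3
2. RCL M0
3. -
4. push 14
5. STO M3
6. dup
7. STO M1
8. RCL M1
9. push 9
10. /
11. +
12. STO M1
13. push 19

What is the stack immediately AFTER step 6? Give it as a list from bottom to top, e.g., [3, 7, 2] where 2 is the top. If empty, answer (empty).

After op 1 (push 3): stack=[3] mem=[0,0,0,0]
After op 2 (RCL M0): stack=[3,0] mem=[0,0,0,0]
After op 3 (-): stack=[3] mem=[0,0,0,0]
After op 4 (push 14): stack=[3,14] mem=[0,0,0,0]
After op 5 (STO M3): stack=[3] mem=[0,0,0,14]
After op 6 (dup): stack=[3,3] mem=[0,0,0,14]

[3, 3]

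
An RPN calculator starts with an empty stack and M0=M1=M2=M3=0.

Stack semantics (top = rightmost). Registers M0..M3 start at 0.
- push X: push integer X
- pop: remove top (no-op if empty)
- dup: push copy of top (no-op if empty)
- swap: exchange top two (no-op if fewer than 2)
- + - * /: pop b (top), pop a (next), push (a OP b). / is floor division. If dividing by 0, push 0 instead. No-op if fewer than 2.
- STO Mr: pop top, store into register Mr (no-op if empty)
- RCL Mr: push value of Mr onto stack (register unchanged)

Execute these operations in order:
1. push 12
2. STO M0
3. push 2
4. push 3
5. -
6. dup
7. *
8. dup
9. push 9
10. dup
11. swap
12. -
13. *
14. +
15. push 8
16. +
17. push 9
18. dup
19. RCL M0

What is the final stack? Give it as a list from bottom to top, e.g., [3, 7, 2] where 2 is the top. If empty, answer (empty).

Answer: [9, 9, 9, 12]

Derivation:
After op 1 (push 12): stack=[12] mem=[0,0,0,0]
After op 2 (STO M0): stack=[empty] mem=[12,0,0,0]
After op 3 (push 2): stack=[2] mem=[12,0,0,0]
After op 4 (push 3): stack=[2,3] mem=[12,0,0,0]
After op 5 (-): stack=[-1] mem=[12,0,0,0]
After op 6 (dup): stack=[-1,-1] mem=[12,0,0,0]
After op 7 (*): stack=[1] mem=[12,0,0,0]
After op 8 (dup): stack=[1,1] mem=[12,0,0,0]
After op 9 (push 9): stack=[1,1,9] mem=[12,0,0,0]
After op 10 (dup): stack=[1,1,9,9] mem=[12,0,0,0]
After op 11 (swap): stack=[1,1,9,9] mem=[12,0,0,0]
After op 12 (-): stack=[1,1,0] mem=[12,0,0,0]
After op 13 (*): stack=[1,0] mem=[12,0,0,0]
After op 14 (+): stack=[1] mem=[12,0,0,0]
After op 15 (push 8): stack=[1,8] mem=[12,0,0,0]
After op 16 (+): stack=[9] mem=[12,0,0,0]
After op 17 (push 9): stack=[9,9] mem=[12,0,0,0]
After op 18 (dup): stack=[9,9,9] mem=[12,0,0,0]
After op 19 (RCL M0): stack=[9,9,9,12] mem=[12,0,0,0]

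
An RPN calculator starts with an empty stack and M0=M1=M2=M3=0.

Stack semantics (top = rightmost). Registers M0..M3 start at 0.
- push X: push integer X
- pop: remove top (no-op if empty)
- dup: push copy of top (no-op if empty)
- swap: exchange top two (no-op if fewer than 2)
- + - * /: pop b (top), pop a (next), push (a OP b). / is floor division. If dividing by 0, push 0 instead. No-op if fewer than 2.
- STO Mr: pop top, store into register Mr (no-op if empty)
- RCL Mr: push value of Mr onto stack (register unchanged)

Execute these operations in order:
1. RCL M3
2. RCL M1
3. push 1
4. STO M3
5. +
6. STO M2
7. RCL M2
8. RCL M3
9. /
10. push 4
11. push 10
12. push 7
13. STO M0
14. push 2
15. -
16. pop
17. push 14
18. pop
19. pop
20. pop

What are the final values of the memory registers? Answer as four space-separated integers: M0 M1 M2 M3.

Answer: 7 0 0 1

Derivation:
After op 1 (RCL M3): stack=[0] mem=[0,0,0,0]
After op 2 (RCL M1): stack=[0,0] mem=[0,0,0,0]
After op 3 (push 1): stack=[0,0,1] mem=[0,0,0,0]
After op 4 (STO M3): stack=[0,0] mem=[0,0,0,1]
After op 5 (+): stack=[0] mem=[0,0,0,1]
After op 6 (STO M2): stack=[empty] mem=[0,0,0,1]
After op 7 (RCL M2): stack=[0] mem=[0,0,0,1]
After op 8 (RCL M3): stack=[0,1] mem=[0,0,0,1]
After op 9 (/): stack=[0] mem=[0,0,0,1]
After op 10 (push 4): stack=[0,4] mem=[0,0,0,1]
After op 11 (push 10): stack=[0,4,10] mem=[0,0,0,1]
After op 12 (push 7): stack=[0,4,10,7] mem=[0,0,0,1]
After op 13 (STO M0): stack=[0,4,10] mem=[7,0,0,1]
After op 14 (push 2): stack=[0,4,10,2] mem=[7,0,0,1]
After op 15 (-): stack=[0,4,8] mem=[7,0,0,1]
After op 16 (pop): stack=[0,4] mem=[7,0,0,1]
After op 17 (push 14): stack=[0,4,14] mem=[7,0,0,1]
After op 18 (pop): stack=[0,4] mem=[7,0,0,1]
After op 19 (pop): stack=[0] mem=[7,0,0,1]
After op 20 (pop): stack=[empty] mem=[7,0,0,1]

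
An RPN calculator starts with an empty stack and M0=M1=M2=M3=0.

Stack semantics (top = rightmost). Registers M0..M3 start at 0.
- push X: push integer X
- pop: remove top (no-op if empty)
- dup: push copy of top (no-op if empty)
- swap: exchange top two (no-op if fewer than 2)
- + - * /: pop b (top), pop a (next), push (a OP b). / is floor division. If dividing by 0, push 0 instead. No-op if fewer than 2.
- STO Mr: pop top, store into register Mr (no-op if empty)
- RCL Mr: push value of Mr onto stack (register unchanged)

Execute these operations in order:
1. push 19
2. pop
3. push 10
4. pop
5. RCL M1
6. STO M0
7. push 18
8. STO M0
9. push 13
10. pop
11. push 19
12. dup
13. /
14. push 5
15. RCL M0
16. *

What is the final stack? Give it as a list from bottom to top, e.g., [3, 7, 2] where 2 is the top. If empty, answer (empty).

After op 1 (push 19): stack=[19] mem=[0,0,0,0]
After op 2 (pop): stack=[empty] mem=[0,0,0,0]
After op 3 (push 10): stack=[10] mem=[0,0,0,0]
After op 4 (pop): stack=[empty] mem=[0,0,0,0]
After op 5 (RCL M1): stack=[0] mem=[0,0,0,0]
After op 6 (STO M0): stack=[empty] mem=[0,0,0,0]
After op 7 (push 18): stack=[18] mem=[0,0,0,0]
After op 8 (STO M0): stack=[empty] mem=[18,0,0,0]
After op 9 (push 13): stack=[13] mem=[18,0,0,0]
After op 10 (pop): stack=[empty] mem=[18,0,0,0]
After op 11 (push 19): stack=[19] mem=[18,0,0,0]
After op 12 (dup): stack=[19,19] mem=[18,0,0,0]
After op 13 (/): stack=[1] mem=[18,0,0,0]
After op 14 (push 5): stack=[1,5] mem=[18,0,0,0]
After op 15 (RCL M0): stack=[1,5,18] mem=[18,0,0,0]
After op 16 (*): stack=[1,90] mem=[18,0,0,0]

Answer: [1, 90]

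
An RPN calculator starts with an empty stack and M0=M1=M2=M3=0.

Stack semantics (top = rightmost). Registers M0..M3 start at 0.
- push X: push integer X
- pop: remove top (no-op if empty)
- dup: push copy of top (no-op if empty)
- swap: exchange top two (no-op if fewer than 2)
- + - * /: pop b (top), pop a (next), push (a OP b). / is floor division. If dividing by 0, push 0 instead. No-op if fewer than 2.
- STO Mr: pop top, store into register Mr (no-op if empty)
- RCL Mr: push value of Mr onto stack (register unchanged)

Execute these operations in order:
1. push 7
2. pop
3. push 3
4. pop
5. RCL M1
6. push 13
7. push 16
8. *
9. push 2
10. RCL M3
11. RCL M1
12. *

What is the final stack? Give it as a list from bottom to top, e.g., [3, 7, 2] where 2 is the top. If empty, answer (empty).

Answer: [0, 208, 2, 0]

Derivation:
After op 1 (push 7): stack=[7] mem=[0,0,0,0]
After op 2 (pop): stack=[empty] mem=[0,0,0,0]
After op 3 (push 3): stack=[3] mem=[0,0,0,0]
After op 4 (pop): stack=[empty] mem=[0,0,0,0]
After op 5 (RCL M1): stack=[0] mem=[0,0,0,0]
After op 6 (push 13): stack=[0,13] mem=[0,0,0,0]
After op 7 (push 16): stack=[0,13,16] mem=[0,0,0,0]
After op 8 (*): stack=[0,208] mem=[0,0,0,0]
After op 9 (push 2): stack=[0,208,2] mem=[0,0,0,0]
After op 10 (RCL M3): stack=[0,208,2,0] mem=[0,0,0,0]
After op 11 (RCL M1): stack=[0,208,2,0,0] mem=[0,0,0,0]
After op 12 (*): stack=[0,208,2,0] mem=[0,0,0,0]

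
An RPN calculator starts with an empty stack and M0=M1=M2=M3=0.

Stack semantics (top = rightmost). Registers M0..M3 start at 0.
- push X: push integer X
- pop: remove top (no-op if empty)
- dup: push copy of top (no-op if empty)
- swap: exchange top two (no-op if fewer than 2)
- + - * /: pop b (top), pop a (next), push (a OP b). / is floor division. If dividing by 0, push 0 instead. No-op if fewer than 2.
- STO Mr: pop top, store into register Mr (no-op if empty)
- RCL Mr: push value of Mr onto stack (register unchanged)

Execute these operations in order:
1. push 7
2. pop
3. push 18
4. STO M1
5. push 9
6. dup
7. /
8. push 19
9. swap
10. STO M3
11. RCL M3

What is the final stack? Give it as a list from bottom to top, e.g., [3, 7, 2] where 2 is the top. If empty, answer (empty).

Answer: [19, 1]

Derivation:
After op 1 (push 7): stack=[7] mem=[0,0,0,0]
After op 2 (pop): stack=[empty] mem=[0,0,0,0]
After op 3 (push 18): stack=[18] mem=[0,0,0,0]
After op 4 (STO M1): stack=[empty] mem=[0,18,0,0]
After op 5 (push 9): stack=[9] mem=[0,18,0,0]
After op 6 (dup): stack=[9,9] mem=[0,18,0,0]
After op 7 (/): stack=[1] mem=[0,18,0,0]
After op 8 (push 19): stack=[1,19] mem=[0,18,0,0]
After op 9 (swap): stack=[19,1] mem=[0,18,0,0]
After op 10 (STO M3): stack=[19] mem=[0,18,0,1]
After op 11 (RCL M3): stack=[19,1] mem=[0,18,0,1]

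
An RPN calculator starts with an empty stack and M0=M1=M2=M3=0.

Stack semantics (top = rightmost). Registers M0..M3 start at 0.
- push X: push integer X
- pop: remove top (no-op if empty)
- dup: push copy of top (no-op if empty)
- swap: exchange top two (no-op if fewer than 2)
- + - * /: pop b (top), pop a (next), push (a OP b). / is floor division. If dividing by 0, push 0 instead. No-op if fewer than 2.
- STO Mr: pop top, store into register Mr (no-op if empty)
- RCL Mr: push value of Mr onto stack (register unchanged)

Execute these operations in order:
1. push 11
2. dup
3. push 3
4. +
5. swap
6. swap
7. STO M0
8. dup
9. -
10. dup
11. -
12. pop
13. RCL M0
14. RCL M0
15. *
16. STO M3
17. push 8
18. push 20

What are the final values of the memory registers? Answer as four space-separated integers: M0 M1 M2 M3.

After op 1 (push 11): stack=[11] mem=[0,0,0,0]
After op 2 (dup): stack=[11,11] mem=[0,0,0,0]
After op 3 (push 3): stack=[11,11,3] mem=[0,0,0,0]
After op 4 (+): stack=[11,14] mem=[0,0,0,0]
After op 5 (swap): stack=[14,11] mem=[0,0,0,0]
After op 6 (swap): stack=[11,14] mem=[0,0,0,0]
After op 7 (STO M0): stack=[11] mem=[14,0,0,0]
After op 8 (dup): stack=[11,11] mem=[14,0,0,0]
After op 9 (-): stack=[0] mem=[14,0,0,0]
After op 10 (dup): stack=[0,0] mem=[14,0,0,0]
After op 11 (-): stack=[0] mem=[14,0,0,0]
After op 12 (pop): stack=[empty] mem=[14,0,0,0]
After op 13 (RCL M0): stack=[14] mem=[14,0,0,0]
After op 14 (RCL M0): stack=[14,14] mem=[14,0,0,0]
After op 15 (*): stack=[196] mem=[14,0,0,0]
After op 16 (STO M3): stack=[empty] mem=[14,0,0,196]
After op 17 (push 8): stack=[8] mem=[14,0,0,196]
After op 18 (push 20): stack=[8,20] mem=[14,0,0,196]

Answer: 14 0 0 196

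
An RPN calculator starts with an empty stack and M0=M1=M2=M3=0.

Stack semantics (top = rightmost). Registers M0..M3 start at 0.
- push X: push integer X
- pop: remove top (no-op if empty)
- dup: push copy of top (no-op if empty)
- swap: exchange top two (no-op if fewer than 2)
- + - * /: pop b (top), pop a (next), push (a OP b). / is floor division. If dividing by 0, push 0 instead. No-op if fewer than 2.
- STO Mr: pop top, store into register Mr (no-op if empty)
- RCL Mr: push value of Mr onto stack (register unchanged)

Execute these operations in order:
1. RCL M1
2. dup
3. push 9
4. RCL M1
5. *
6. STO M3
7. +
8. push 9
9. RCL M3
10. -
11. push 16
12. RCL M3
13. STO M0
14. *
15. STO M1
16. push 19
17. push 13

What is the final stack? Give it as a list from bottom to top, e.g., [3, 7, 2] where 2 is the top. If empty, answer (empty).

After op 1 (RCL M1): stack=[0] mem=[0,0,0,0]
After op 2 (dup): stack=[0,0] mem=[0,0,0,0]
After op 3 (push 9): stack=[0,0,9] mem=[0,0,0,0]
After op 4 (RCL M1): stack=[0,0,9,0] mem=[0,0,0,0]
After op 5 (*): stack=[0,0,0] mem=[0,0,0,0]
After op 6 (STO M3): stack=[0,0] mem=[0,0,0,0]
After op 7 (+): stack=[0] mem=[0,0,0,0]
After op 8 (push 9): stack=[0,9] mem=[0,0,0,0]
After op 9 (RCL M3): stack=[0,9,0] mem=[0,0,0,0]
After op 10 (-): stack=[0,9] mem=[0,0,0,0]
After op 11 (push 16): stack=[0,9,16] mem=[0,0,0,0]
After op 12 (RCL M3): stack=[0,9,16,0] mem=[0,0,0,0]
After op 13 (STO M0): stack=[0,9,16] mem=[0,0,0,0]
After op 14 (*): stack=[0,144] mem=[0,0,0,0]
After op 15 (STO M1): stack=[0] mem=[0,144,0,0]
After op 16 (push 19): stack=[0,19] mem=[0,144,0,0]
After op 17 (push 13): stack=[0,19,13] mem=[0,144,0,0]

Answer: [0, 19, 13]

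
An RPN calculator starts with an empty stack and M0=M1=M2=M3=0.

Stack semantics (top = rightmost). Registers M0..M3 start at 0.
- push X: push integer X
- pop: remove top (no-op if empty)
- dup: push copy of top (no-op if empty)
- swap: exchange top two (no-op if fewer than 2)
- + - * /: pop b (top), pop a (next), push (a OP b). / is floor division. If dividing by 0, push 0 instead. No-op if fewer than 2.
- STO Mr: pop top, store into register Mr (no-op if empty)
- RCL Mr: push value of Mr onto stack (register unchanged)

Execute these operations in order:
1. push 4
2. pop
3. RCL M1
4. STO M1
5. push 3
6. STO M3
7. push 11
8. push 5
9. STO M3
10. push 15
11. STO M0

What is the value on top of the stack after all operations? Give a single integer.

Answer: 11

Derivation:
After op 1 (push 4): stack=[4] mem=[0,0,0,0]
After op 2 (pop): stack=[empty] mem=[0,0,0,0]
After op 3 (RCL M1): stack=[0] mem=[0,0,0,0]
After op 4 (STO M1): stack=[empty] mem=[0,0,0,0]
After op 5 (push 3): stack=[3] mem=[0,0,0,0]
After op 6 (STO M3): stack=[empty] mem=[0,0,0,3]
After op 7 (push 11): stack=[11] mem=[0,0,0,3]
After op 8 (push 5): stack=[11,5] mem=[0,0,0,3]
After op 9 (STO M3): stack=[11] mem=[0,0,0,5]
After op 10 (push 15): stack=[11,15] mem=[0,0,0,5]
After op 11 (STO M0): stack=[11] mem=[15,0,0,5]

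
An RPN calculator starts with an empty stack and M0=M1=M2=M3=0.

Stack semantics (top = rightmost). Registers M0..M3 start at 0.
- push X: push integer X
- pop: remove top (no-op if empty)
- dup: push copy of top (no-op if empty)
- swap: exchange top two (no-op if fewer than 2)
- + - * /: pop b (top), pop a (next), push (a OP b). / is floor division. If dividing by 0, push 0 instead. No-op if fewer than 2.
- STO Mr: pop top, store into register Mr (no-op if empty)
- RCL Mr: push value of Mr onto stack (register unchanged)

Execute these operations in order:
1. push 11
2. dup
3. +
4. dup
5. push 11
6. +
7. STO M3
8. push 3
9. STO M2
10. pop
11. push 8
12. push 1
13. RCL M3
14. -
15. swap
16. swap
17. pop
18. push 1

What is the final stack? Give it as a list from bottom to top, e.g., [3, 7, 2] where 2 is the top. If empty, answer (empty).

After op 1 (push 11): stack=[11] mem=[0,0,0,0]
After op 2 (dup): stack=[11,11] mem=[0,0,0,0]
After op 3 (+): stack=[22] mem=[0,0,0,0]
After op 4 (dup): stack=[22,22] mem=[0,0,0,0]
After op 5 (push 11): stack=[22,22,11] mem=[0,0,0,0]
After op 6 (+): stack=[22,33] mem=[0,0,0,0]
After op 7 (STO M3): stack=[22] mem=[0,0,0,33]
After op 8 (push 3): stack=[22,3] mem=[0,0,0,33]
After op 9 (STO M2): stack=[22] mem=[0,0,3,33]
After op 10 (pop): stack=[empty] mem=[0,0,3,33]
After op 11 (push 8): stack=[8] mem=[0,0,3,33]
After op 12 (push 1): stack=[8,1] mem=[0,0,3,33]
After op 13 (RCL M3): stack=[8,1,33] mem=[0,0,3,33]
After op 14 (-): stack=[8,-32] mem=[0,0,3,33]
After op 15 (swap): stack=[-32,8] mem=[0,0,3,33]
After op 16 (swap): stack=[8,-32] mem=[0,0,3,33]
After op 17 (pop): stack=[8] mem=[0,0,3,33]
After op 18 (push 1): stack=[8,1] mem=[0,0,3,33]

Answer: [8, 1]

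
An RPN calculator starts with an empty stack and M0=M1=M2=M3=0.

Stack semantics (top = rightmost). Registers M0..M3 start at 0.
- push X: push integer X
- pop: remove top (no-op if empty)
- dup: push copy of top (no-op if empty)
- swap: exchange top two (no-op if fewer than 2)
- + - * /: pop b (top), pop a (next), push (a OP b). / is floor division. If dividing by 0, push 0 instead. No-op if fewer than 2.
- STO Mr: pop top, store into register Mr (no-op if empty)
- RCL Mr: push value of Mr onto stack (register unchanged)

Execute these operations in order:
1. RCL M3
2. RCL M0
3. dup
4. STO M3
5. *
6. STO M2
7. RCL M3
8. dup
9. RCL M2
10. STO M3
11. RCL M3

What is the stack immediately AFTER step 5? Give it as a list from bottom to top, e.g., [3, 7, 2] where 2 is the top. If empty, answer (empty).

After op 1 (RCL M3): stack=[0] mem=[0,0,0,0]
After op 2 (RCL M0): stack=[0,0] mem=[0,0,0,0]
After op 3 (dup): stack=[0,0,0] mem=[0,0,0,0]
After op 4 (STO M3): stack=[0,0] mem=[0,0,0,0]
After op 5 (*): stack=[0] mem=[0,0,0,0]

[0]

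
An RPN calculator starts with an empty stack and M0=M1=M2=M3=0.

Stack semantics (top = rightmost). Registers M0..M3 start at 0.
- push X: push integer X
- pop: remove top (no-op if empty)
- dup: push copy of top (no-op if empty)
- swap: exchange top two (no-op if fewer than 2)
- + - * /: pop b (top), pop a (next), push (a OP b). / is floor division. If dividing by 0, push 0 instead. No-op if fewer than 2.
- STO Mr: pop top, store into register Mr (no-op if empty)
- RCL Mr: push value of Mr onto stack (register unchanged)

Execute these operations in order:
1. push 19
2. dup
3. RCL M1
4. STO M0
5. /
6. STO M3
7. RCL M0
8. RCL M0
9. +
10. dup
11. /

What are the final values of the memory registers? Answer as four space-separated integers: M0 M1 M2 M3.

After op 1 (push 19): stack=[19] mem=[0,0,0,0]
After op 2 (dup): stack=[19,19] mem=[0,0,0,0]
After op 3 (RCL M1): stack=[19,19,0] mem=[0,0,0,0]
After op 4 (STO M0): stack=[19,19] mem=[0,0,0,0]
After op 5 (/): stack=[1] mem=[0,0,0,0]
After op 6 (STO M3): stack=[empty] mem=[0,0,0,1]
After op 7 (RCL M0): stack=[0] mem=[0,0,0,1]
After op 8 (RCL M0): stack=[0,0] mem=[0,0,0,1]
After op 9 (+): stack=[0] mem=[0,0,0,1]
After op 10 (dup): stack=[0,0] mem=[0,0,0,1]
After op 11 (/): stack=[0] mem=[0,0,0,1]

Answer: 0 0 0 1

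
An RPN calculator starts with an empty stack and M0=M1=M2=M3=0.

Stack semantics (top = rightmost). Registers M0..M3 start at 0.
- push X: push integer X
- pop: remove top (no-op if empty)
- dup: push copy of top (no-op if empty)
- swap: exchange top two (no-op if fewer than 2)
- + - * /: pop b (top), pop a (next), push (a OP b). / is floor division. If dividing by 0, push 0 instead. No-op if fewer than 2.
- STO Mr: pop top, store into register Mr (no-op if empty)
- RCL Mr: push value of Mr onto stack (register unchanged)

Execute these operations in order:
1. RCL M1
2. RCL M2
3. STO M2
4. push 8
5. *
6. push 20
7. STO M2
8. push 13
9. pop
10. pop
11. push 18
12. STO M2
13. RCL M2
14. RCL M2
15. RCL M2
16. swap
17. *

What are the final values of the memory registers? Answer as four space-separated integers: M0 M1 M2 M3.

After op 1 (RCL M1): stack=[0] mem=[0,0,0,0]
After op 2 (RCL M2): stack=[0,0] mem=[0,0,0,0]
After op 3 (STO M2): stack=[0] mem=[0,0,0,0]
After op 4 (push 8): stack=[0,8] mem=[0,0,0,0]
After op 5 (*): stack=[0] mem=[0,0,0,0]
After op 6 (push 20): stack=[0,20] mem=[0,0,0,0]
After op 7 (STO M2): stack=[0] mem=[0,0,20,0]
After op 8 (push 13): stack=[0,13] mem=[0,0,20,0]
After op 9 (pop): stack=[0] mem=[0,0,20,0]
After op 10 (pop): stack=[empty] mem=[0,0,20,0]
After op 11 (push 18): stack=[18] mem=[0,0,20,0]
After op 12 (STO M2): stack=[empty] mem=[0,0,18,0]
After op 13 (RCL M2): stack=[18] mem=[0,0,18,0]
After op 14 (RCL M2): stack=[18,18] mem=[0,0,18,0]
After op 15 (RCL M2): stack=[18,18,18] mem=[0,0,18,0]
After op 16 (swap): stack=[18,18,18] mem=[0,0,18,0]
After op 17 (*): stack=[18,324] mem=[0,0,18,0]

Answer: 0 0 18 0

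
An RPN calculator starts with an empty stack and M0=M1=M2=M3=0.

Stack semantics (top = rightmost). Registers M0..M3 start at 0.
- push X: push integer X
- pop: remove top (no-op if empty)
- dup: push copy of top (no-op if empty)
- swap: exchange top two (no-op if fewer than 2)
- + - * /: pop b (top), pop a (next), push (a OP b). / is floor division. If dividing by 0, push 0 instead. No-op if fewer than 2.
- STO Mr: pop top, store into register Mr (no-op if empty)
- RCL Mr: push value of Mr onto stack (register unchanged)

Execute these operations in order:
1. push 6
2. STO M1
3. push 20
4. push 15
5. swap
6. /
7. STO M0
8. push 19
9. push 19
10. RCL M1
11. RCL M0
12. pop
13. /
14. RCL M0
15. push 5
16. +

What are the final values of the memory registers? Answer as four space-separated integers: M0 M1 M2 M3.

Answer: 0 6 0 0

Derivation:
After op 1 (push 6): stack=[6] mem=[0,0,0,0]
After op 2 (STO M1): stack=[empty] mem=[0,6,0,0]
After op 3 (push 20): stack=[20] mem=[0,6,0,0]
After op 4 (push 15): stack=[20,15] mem=[0,6,0,0]
After op 5 (swap): stack=[15,20] mem=[0,6,0,0]
After op 6 (/): stack=[0] mem=[0,6,0,0]
After op 7 (STO M0): stack=[empty] mem=[0,6,0,0]
After op 8 (push 19): stack=[19] mem=[0,6,0,0]
After op 9 (push 19): stack=[19,19] mem=[0,6,0,0]
After op 10 (RCL M1): stack=[19,19,6] mem=[0,6,0,0]
After op 11 (RCL M0): stack=[19,19,6,0] mem=[0,6,0,0]
After op 12 (pop): stack=[19,19,6] mem=[0,6,0,0]
After op 13 (/): stack=[19,3] mem=[0,6,0,0]
After op 14 (RCL M0): stack=[19,3,0] mem=[0,6,0,0]
After op 15 (push 5): stack=[19,3,0,5] mem=[0,6,0,0]
After op 16 (+): stack=[19,3,5] mem=[0,6,0,0]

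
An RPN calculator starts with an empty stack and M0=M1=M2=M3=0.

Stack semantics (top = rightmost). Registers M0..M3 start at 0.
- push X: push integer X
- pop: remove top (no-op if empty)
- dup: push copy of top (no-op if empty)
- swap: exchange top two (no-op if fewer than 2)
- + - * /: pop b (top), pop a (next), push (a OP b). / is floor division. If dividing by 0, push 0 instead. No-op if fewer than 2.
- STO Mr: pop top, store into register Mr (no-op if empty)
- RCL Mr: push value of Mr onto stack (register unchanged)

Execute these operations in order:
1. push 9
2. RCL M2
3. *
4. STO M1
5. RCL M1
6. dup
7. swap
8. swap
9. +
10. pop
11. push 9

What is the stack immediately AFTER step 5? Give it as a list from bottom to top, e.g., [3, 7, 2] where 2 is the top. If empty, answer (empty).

After op 1 (push 9): stack=[9] mem=[0,0,0,0]
After op 2 (RCL M2): stack=[9,0] mem=[0,0,0,0]
After op 3 (*): stack=[0] mem=[0,0,0,0]
After op 4 (STO M1): stack=[empty] mem=[0,0,0,0]
After op 5 (RCL M1): stack=[0] mem=[0,0,0,0]

[0]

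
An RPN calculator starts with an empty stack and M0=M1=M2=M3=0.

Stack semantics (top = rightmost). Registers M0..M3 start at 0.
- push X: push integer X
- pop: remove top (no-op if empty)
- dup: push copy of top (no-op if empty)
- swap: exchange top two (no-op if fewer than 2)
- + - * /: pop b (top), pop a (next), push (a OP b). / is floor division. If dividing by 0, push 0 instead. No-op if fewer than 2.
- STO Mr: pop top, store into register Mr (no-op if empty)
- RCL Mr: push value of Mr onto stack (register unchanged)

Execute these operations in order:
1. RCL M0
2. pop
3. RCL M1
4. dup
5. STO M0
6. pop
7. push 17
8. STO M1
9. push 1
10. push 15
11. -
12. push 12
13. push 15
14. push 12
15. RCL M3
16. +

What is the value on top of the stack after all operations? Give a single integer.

Answer: 12

Derivation:
After op 1 (RCL M0): stack=[0] mem=[0,0,0,0]
After op 2 (pop): stack=[empty] mem=[0,0,0,0]
After op 3 (RCL M1): stack=[0] mem=[0,0,0,0]
After op 4 (dup): stack=[0,0] mem=[0,0,0,0]
After op 5 (STO M0): stack=[0] mem=[0,0,0,0]
After op 6 (pop): stack=[empty] mem=[0,0,0,0]
After op 7 (push 17): stack=[17] mem=[0,0,0,0]
After op 8 (STO M1): stack=[empty] mem=[0,17,0,0]
After op 9 (push 1): stack=[1] mem=[0,17,0,0]
After op 10 (push 15): stack=[1,15] mem=[0,17,0,0]
After op 11 (-): stack=[-14] mem=[0,17,0,0]
After op 12 (push 12): stack=[-14,12] mem=[0,17,0,0]
After op 13 (push 15): stack=[-14,12,15] mem=[0,17,0,0]
After op 14 (push 12): stack=[-14,12,15,12] mem=[0,17,0,0]
After op 15 (RCL M3): stack=[-14,12,15,12,0] mem=[0,17,0,0]
After op 16 (+): stack=[-14,12,15,12] mem=[0,17,0,0]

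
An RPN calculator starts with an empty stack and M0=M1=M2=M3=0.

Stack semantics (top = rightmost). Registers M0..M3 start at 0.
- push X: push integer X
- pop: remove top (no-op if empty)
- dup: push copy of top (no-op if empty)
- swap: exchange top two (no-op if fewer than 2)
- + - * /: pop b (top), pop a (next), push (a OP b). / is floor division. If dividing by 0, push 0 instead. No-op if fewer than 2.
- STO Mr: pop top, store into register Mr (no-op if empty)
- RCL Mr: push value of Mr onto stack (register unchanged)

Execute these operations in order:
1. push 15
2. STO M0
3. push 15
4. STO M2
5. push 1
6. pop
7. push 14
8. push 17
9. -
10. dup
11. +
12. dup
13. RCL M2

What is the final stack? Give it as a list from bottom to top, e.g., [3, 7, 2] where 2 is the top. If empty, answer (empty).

Answer: [-6, -6, 15]

Derivation:
After op 1 (push 15): stack=[15] mem=[0,0,0,0]
After op 2 (STO M0): stack=[empty] mem=[15,0,0,0]
After op 3 (push 15): stack=[15] mem=[15,0,0,0]
After op 4 (STO M2): stack=[empty] mem=[15,0,15,0]
After op 5 (push 1): stack=[1] mem=[15,0,15,0]
After op 6 (pop): stack=[empty] mem=[15,0,15,0]
After op 7 (push 14): stack=[14] mem=[15,0,15,0]
After op 8 (push 17): stack=[14,17] mem=[15,0,15,0]
After op 9 (-): stack=[-3] mem=[15,0,15,0]
After op 10 (dup): stack=[-3,-3] mem=[15,0,15,0]
After op 11 (+): stack=[-6] mem=[15,0,15,0]
After op 12 (dup): stack=[-6,-6] mem=[15,0,15,0]
After op 13 (RCL M2): stack=[-6,-6,15] mem=[15,0,15,0]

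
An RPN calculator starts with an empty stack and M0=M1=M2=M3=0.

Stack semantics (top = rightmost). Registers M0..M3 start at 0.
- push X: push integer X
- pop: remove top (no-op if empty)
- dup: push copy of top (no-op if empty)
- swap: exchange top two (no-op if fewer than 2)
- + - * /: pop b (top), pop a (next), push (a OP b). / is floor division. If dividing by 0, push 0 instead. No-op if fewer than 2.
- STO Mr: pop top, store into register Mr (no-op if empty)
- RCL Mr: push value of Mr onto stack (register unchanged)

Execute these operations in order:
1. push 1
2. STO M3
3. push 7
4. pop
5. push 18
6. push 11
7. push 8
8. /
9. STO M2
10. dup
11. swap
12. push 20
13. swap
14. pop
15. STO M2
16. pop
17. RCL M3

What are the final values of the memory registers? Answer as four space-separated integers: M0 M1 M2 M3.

Answer: 0 0 20 1

Derivation:
After op 1 (push 1): stack=[1] mem=[0,0,0,0]
After op 2 (STO M3): stack=[empty] mem=[0,0,0,1]
After op 3 (push 7): stack=[7] mem=[0,0,0,1]
After op 4 (pop): stack=[empty] mem=[0,0,0,1]
After op 5 (push 18): stack=[18] mem=[0,0,0,1]
After op 6 (push 11): stack=[18,11] mem=[0,0,0,1]
After op 7 (push 8): stack=[18,11,8] mem=[0,0,0,1]
After op 8 (/): stack=[18,1] mem=[0,0,0,1]
After op 9 (STO M2): stack=[18] mem=[0,0,1,1]
After op 10 (dup): stack=[18,18] mem=[0,0,1,1]
After op 11 (swap): stack=[18,18] mem=[0,0,1,1]
After op 12 (push 20): stack=[18,18,20] mem=[0,0,1,1]
After op 13 (swap): stack=[18,20,18] mem=[0,0,1,1]
After op 14 (pop): stack=[18,20] mem=[0,0,1,1]
After op 15 (STO M2): stack=[18] mem=[0,0,20,1]
After op 16 (pop): stack=[empty] mem=[0,0,20,1]
After op 17 (RCL M3): stack=[1] mem=[0,0,20,1]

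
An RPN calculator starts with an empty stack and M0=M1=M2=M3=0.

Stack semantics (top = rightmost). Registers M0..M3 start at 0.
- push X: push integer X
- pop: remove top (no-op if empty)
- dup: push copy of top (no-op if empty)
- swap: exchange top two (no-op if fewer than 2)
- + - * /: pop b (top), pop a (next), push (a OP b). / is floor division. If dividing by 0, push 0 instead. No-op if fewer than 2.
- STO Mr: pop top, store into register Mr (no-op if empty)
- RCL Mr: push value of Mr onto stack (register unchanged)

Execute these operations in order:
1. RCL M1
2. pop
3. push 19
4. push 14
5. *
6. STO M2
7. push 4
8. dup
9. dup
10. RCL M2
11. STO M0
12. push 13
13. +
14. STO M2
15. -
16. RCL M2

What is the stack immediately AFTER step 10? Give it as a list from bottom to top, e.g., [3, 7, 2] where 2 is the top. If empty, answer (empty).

After op 1 (RCL M1): stack=[0] mem=[0,0,0,0]
After op 2 (pop): stack=[empty] mem=[0,0,0,0]
After op 3 (push 19): stack=[19] mem=[0,0,0,0]
After op 4 (push 14): stack=[19,14] mem=[0,0,0,0]
After op 5 (*): stack=[266] mem=[0,0,0,0]
After op 6 (STO M2): stack=[empty] mem=[0,0,266,0]
After op 7 (push 4): stack=[4] mem=[0,0,266,0]
After op 8 (dup): stack=[4,4] mem=[0,0,266,0]
After op 9 (dup): stack=[4,4,4] mem=[0,0,266,0]
After op 10 (RCL M2): stack=[4,4,4,266] mem=[0,0,266,0]

[4, 4, 4, 266]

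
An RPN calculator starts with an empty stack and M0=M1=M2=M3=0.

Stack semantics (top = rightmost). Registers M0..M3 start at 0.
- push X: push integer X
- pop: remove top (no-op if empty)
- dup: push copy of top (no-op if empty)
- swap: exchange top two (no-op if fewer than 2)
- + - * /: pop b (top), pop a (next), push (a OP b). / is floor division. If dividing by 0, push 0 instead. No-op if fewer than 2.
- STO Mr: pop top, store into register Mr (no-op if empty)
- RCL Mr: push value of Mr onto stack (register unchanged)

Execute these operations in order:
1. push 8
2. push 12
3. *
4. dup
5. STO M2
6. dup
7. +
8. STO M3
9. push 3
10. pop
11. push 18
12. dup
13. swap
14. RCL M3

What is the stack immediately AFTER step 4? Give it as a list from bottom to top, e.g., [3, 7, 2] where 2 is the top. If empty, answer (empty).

After op 1 (push 8): stack=[8] mem=[0,0,0,0]
After op 2 (push 12): stack=[8,12] mem=[0,0,0,0]
After op 3 (*): stack=[96] mem=[0,0,0,0]
After op 4 (dup): stack=[96,96] mem=[0,0,0,0]

[96, 96]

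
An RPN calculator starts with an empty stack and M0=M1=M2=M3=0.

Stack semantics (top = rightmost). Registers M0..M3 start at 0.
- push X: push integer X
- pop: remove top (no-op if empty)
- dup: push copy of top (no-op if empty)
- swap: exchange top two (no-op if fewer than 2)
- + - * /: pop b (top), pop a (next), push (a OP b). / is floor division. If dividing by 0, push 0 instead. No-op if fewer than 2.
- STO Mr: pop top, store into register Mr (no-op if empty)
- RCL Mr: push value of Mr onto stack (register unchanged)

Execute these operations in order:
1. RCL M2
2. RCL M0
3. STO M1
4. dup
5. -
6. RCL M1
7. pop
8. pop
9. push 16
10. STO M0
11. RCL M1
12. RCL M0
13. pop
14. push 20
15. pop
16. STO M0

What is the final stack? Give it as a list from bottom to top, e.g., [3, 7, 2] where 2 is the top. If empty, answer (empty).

After op 1 (RCL M2): stack=[0] mem=[0,0,0,0]
After op 2 (RCL M0): stack=[0,0] mem=[0,0,0,0]
After op 3 (STO M1): stack=[0] mem=[0,0,0,0]
After op 4 (dup): stack=[0,0] mem=[0,0,0,0]
After op 5 (-): stack=[0] mem=[0,0,0,0]
After op 6 (RCL M1): stack=[0,0] mem=[0,0,0,0]
After op 7 (pop): stack=[0] mem=[0,0,0,0]
After op 8 (pop): stack=[empty] mem=[0,0,0,0]
After op 9 (push 16): stack=[16] mem=[0,0,0,0]
After op 10 (STO M0): stack=[empty] mem=[16,0,0,0]
After op 11 (RCL M1): stack=[0] mem=[16,0,0,0]
After op 12 (RCL M0): stack=[0,16] mem=[16,0,0,0]
After op 13 (pop): stack=[0] mem=[16,0,0,0]
After op 14 (push 20): stack=[0,20] mem=[16,0,0,0]
After op 15 (pop): stack=[0] mem=[16,0,0,0]
After op 16 (STO M0): stack=[empty] mem=[0,0,0,0]

Answer: (empty)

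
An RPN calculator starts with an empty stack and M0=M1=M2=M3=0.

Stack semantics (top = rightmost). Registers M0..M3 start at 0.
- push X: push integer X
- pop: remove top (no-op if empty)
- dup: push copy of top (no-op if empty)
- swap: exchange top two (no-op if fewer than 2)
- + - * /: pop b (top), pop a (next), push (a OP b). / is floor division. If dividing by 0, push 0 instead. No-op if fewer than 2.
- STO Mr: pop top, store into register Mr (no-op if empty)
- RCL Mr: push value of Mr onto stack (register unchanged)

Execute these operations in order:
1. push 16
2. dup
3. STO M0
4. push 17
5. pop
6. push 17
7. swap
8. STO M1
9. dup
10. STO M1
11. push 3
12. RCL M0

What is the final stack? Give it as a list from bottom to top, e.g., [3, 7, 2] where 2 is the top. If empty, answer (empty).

Answer: [17, 3, 16]

Derivation:
After op 1 (push 16): stack=[16] mem=[0,0,0,0]
After op 2 (dup): stack=[16,16] mem=[0,0,0,0]
After op 3 (STO M0): stack=[16] mem=[16,0,0,0]
After op 4 (push 17): stack=[16,17] mem=[16,0,0,0]
After op 5 (pop): stack=[16] mem=[16,0,0,0]
After op 6 (push 17): stack=[16,17] mem=[16,0,0,0]
After op 7 (swap): stack=[17,16] mem=[16,0,0,0]
After op 8 (STO M1): stack=[17] mem=[16,16,0,0]
After op 9 (dup): stack=[17,17] mem=[16,16,0,0]
After op 10 (STO M1): stack=[17] mem=[16,17,0,0]
After op 11 (push 3): stack=[17,3] mem=[16,17,0,0]
After op 12 (RCL M0): stack=[17,3,16] mem=[16,17,0,0]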